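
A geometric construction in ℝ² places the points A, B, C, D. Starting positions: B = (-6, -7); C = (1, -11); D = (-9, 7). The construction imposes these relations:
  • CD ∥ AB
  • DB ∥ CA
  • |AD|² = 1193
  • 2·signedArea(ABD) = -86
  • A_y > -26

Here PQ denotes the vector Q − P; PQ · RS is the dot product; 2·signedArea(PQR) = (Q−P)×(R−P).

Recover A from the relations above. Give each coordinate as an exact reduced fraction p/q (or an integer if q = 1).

A = (4, -25)

1. A_x = 4  [CD ∥ AB ∩ DB ∥ CA]
2. A_y = -25  [CD ∥ AB ∩ DB ∥ CA]
   → A = (4, -25)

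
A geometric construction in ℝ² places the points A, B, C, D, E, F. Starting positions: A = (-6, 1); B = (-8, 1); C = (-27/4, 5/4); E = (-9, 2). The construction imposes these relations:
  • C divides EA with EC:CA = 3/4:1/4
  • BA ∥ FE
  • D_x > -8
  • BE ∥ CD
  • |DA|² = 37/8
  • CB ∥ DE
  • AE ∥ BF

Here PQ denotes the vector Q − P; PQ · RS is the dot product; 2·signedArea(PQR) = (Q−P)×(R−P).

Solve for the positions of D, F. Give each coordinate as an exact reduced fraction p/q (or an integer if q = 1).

1. D_x = -31/4  [CB ∥ DE ∩ BE ∥ CD]
2. D_y = 9/4  [CB ∥ DE ∩ BE ∥ CD]
   → D = (-31/4, 9/4)
3. F_x = -11  [BA ∥ FE ∩ AE ∥ BF]
4. F_y = 2  [BA ∥ FE ∩ AE ∥ BF]
   → F = (-11, 2)

D = (-31/4, 9/4)
F = (-11, 2)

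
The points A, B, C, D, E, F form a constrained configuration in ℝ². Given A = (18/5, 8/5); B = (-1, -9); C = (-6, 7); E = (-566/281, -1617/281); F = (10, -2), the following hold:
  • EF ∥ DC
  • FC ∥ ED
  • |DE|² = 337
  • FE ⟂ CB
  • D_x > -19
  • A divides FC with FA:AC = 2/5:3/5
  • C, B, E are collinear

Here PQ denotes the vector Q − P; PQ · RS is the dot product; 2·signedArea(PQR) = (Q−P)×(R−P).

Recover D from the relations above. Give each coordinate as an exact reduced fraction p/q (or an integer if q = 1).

1. D_x = -5062/281  [EF ∥ DC ∩ FC ∥ ED]
2. D_y = 912/281  [EF ∥ DC ∩ FC ∥ ED]
   → D = (-5062/281, 912/281)

D = (-5062/281, 912/281)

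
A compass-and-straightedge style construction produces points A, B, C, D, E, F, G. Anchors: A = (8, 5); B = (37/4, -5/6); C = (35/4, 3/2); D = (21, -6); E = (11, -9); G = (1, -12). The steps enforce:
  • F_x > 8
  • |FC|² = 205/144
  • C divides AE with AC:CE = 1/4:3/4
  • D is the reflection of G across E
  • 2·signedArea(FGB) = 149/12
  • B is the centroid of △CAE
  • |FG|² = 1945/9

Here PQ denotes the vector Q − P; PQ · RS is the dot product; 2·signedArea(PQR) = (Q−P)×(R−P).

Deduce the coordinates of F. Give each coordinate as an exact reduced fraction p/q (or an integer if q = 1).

1. F_x = 9  [line -67/6·x + 33/4·y + 391/4 = 0 ∩ |FG|² = 1945/9]
2. F_y = 1/3  [line -67/6·x + 33/4·y + 391/4 = 0 ∩ |FG|² = 1945/9]
   → F = (9, 1/3)

F = (9, 1/3)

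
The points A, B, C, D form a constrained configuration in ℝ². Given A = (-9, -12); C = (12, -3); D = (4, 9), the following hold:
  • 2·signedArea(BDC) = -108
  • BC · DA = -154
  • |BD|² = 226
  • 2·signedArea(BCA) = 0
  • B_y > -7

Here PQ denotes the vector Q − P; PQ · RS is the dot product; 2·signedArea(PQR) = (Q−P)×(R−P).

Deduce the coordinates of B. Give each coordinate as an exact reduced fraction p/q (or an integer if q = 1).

B = (5, -6)

1. B_x = 5  [2·signedArea(BCA) = 0 ∩ 2·signedArea(BDC) = -108]
2. B_y = -6  [2·signedArea(BCA) = 0 ∩ 2·signedArea(BDC) = -108]
   → B = (5, -6)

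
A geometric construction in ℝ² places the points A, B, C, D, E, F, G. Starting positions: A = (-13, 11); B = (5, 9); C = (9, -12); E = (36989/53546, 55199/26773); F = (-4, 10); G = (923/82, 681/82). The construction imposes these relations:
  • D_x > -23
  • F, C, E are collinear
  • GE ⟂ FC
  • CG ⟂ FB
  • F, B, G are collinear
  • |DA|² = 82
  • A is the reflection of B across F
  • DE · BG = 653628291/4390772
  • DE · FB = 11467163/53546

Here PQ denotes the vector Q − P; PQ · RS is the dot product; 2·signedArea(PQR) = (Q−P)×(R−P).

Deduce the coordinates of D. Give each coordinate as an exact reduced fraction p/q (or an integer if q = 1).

D = (-22, 12)

1. D_x = -22  [line -513/82·x + 57/82·y + -5985/41 = 0 ∩ |DA|² = 82]
2. D_y = 12  [line -513/82·x + 57/82·y + -5985/41 = 0 ∩ |DA|² = 82]
   → D = (-22, 12)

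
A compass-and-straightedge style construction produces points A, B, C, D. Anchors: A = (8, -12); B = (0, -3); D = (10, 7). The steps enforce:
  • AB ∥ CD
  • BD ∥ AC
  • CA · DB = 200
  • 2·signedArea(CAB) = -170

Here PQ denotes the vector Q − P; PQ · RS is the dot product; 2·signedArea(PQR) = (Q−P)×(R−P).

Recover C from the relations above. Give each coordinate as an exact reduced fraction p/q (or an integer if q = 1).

C = (18, -2)

1. C_x = 18  [AB ∥ CD ∩ BD ∥ AC]
2. C_y = -2  [AB ∥ CD ∩ BD ∥ AC]
   → C = (18, -2)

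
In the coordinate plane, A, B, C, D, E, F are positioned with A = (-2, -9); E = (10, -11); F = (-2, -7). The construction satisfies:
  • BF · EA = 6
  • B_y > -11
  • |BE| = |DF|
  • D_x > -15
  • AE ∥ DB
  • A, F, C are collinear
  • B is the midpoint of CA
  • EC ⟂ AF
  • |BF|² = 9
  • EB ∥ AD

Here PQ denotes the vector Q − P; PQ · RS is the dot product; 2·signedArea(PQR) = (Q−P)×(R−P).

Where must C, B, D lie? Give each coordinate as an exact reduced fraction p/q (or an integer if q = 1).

B = (-2, -10)
C = (-2, -11)
D = (-14, -8)

1. C_x = -2  [A, F, C are collinear ∩ EC ⟂ AF]
2. C_y = -11  [A, F, C are collinear ∩ EC ⟂ AF]
   → C = (-2, -11)
3. B_x = -2  [B is the midpoint of CA]
4. B_y = -10  [B is the midpoint of CA]
   → B = (-2, -10)
5. D_x = -14  [AE ∥ DB ∩ EB ∥ AD]
6. D_y = -8  [AE ∥ DB ∩ EB ∥ AD]
   → D = (-14, -8)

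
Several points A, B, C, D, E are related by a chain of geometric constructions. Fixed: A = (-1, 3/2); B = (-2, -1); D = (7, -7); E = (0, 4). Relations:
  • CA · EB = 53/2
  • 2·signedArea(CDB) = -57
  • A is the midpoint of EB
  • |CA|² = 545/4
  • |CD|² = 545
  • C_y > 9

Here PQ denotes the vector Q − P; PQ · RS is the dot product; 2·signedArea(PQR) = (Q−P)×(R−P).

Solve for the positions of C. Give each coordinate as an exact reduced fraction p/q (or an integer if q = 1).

C = (-9, 10)

1. C_x = -9  [CA · EB = 53/2 ∩ 2·signedArea(CDB) = -57]
2. C_y = 10  [CA · EB = 53/2 ∩ 2·signedArea(CDB) = -57]
   → C = (-9, 10)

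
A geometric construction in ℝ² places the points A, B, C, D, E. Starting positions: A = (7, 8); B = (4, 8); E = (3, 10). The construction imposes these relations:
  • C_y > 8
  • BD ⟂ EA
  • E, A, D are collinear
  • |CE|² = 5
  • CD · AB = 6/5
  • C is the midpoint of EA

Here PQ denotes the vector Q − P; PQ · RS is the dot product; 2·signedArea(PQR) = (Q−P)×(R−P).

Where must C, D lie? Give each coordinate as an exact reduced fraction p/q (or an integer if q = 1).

1. C_x = 5  [C is the midpoint of EA]
2. C_y = 9  [C is the midpoint of EA]
   → C = (5, 9)
3. D_x = 23/5  [E, A, D are collinear ∩ BD ⟂ EA]
4. D_y = 46/5  [E, A, D are collinear ∩ BD ⟂ EA]
   → D = (23/5, 46/5)

C = (5, 9)
D = (23/5, 46/5)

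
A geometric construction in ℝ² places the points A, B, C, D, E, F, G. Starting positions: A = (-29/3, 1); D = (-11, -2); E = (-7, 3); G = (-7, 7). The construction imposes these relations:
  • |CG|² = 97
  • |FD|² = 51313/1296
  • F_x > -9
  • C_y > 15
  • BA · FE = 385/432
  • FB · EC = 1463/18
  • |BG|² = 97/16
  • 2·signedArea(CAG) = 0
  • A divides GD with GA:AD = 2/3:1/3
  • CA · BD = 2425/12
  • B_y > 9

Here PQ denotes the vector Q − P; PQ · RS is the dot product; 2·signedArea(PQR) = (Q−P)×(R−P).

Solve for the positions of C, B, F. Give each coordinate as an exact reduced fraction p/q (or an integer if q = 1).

B = (-6, 37/4)
C = (-3, 16)
F = (-76/9, 15/4)

1. C_x = -3  [line -6·x + 8/3·y + -182/3 = 0 ∩ |CG|² = 97]
2. C_y = 16  [line -6·x + 8/3·y + -182/3 = 0 ∩ |CG|² = 97]
   → C = (-3, 16)
3. B_x = -6  [line 20/3·x + 15·y + -395/4 = 0 ∩ |BG|² = 97/16]
4. B_y = 37/4  [line 20/3·x + 15·y + -395/4 = 0 ∩ |BG|² = 97/16]
   → B = (-6, 37/4)
5. F_x = -76/9  [BA · FE = 385/432 ∩ FB · EC = 1463/18]
6. F_y = 15/4  [BA · FE = 385/432 ∩ FB · EC = 1463/18]
   → F = (-76/9, 15/4)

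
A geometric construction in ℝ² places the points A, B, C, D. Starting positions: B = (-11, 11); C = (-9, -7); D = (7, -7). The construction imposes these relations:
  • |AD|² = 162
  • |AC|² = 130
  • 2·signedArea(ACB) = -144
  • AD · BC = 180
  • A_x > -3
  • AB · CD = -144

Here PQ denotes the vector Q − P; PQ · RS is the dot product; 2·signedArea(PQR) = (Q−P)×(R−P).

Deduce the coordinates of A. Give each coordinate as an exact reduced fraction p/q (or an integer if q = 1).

A = (-2, 2)

1. A_x = -2  [2·signedArea(ACB) = -144 ∩ AD · BC = 180]
2. A_y = 2  [2·signedArea(ACB) = -144 ∩ AD · BC = 180]
   → A = (-2, 2)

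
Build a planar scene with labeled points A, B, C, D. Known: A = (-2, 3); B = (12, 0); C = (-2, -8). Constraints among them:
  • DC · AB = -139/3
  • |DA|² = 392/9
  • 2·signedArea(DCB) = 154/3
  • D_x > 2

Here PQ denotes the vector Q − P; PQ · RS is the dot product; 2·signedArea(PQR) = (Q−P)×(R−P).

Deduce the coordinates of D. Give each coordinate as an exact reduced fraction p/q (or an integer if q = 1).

1. D_x = 8/3  [DC · AB = -139/3 ∩ 2·signedArea(DCB) = 154/3]
2. D_y = -5/3  [DC · AB = -139/3 ∩ 2·signedArea(DCB) = 154/3]
   → D = (8/3, -5/3)

D = (8/3, -5/3)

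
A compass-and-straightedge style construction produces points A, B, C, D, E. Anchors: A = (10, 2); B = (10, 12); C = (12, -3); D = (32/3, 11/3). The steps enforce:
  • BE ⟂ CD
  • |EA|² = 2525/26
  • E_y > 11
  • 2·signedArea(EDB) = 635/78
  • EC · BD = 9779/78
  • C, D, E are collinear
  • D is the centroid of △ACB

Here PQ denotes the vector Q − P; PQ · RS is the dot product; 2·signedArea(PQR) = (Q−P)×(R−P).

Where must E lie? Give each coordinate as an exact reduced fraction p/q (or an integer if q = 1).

1. E_x = 235/26  [C, D, E are collinear ∩ BE ⟂ CD]
2. E_y = 307/26  [C, D, E are collinear ∩ BE ⟂ CD]
   → E = (235/26, 307/26)

E = (235/26, 307/26)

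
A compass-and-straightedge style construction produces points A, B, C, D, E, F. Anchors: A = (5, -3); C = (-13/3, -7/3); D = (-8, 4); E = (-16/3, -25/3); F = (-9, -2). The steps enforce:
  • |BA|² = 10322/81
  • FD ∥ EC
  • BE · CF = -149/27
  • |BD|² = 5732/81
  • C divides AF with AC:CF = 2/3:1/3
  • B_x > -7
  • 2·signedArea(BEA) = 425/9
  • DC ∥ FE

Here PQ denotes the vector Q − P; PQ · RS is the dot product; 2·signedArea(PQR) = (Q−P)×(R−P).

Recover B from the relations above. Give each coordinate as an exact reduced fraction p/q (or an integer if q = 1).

1. B_x = -56/9  [2·signedArea(BEA) = 425/9 ∩ BE · CF = -149/27]
2. B_y = -38/9  [2·signedArea(BEA) = 425/9 ∩ BE · CF = -149/27]
   → B = (-56/9, -38/9)

B = (-56/9, -38/9)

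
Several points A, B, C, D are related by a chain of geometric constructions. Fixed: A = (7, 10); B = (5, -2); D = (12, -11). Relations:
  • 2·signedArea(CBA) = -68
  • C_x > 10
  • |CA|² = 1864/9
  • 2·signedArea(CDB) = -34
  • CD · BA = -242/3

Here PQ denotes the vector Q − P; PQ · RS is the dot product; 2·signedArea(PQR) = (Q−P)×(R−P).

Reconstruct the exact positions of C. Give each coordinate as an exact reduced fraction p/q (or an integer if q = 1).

1. C_x = 31/3  [2·signedArea(CBA) = -68 ∩ 2·signedArea(CDB) = -34]
2. C_y = -4  [2·signedArea(CBA) = -68 ∩ 2·signedArea(CDB) = -34]
   → C = (31/3, -4)

C = (31/3, -4)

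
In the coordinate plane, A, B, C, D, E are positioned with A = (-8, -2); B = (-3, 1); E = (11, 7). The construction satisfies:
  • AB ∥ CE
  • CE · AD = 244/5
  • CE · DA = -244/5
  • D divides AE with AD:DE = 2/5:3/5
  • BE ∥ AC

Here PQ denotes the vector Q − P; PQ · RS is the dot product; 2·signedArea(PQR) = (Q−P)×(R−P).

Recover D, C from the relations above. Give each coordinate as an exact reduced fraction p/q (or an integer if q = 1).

1. D_x = -2/5  [D divides AE with AD:DE = 2/5:3/5]
2. D_y = 8/5  [D divides AE with AD:DE = 2/5:3/5]
   → D = (-2/5, 8/5)
3. C_x = 6  [AB ∥ CE ∩ BE ∥ AC]
4. C_y = 4  [AB ∥ CE ∩ BE ∥ AC]
   → C = (6, 4)

C = (6, 4)
D = (-2/5, 8/5)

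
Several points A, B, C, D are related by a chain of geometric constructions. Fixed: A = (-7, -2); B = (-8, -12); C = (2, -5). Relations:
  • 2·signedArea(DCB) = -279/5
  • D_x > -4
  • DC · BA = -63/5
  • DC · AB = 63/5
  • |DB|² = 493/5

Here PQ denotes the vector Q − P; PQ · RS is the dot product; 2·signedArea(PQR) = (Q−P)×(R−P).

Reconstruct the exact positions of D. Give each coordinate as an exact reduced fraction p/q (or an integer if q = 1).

1. D_x = -17/5  [2·signedArea(DCB) = -279/5 ∩ DC · AB = 63/5]
2. D_y = -16/5  [2·signedArea(DCB) = -279/5 ∩ DC · AB = 63/5]
   → D = (-17/5, -16/5)

D = (-17/5, -16/5)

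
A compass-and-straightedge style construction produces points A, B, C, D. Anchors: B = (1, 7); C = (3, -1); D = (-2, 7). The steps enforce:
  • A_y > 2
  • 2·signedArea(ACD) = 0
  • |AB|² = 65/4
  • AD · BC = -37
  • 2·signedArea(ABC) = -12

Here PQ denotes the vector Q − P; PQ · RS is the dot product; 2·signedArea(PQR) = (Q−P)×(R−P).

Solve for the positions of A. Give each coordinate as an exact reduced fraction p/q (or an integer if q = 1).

A = (1/2, 3)

1. A_x = 1/2  [2·signedArea(ACD) = 0 ∩ AD · BC = -37]
2. A_y = 3  [2·signedArea(ACD) = 0 ∩ AD · BC = -37]
   → A = (1/2, 3)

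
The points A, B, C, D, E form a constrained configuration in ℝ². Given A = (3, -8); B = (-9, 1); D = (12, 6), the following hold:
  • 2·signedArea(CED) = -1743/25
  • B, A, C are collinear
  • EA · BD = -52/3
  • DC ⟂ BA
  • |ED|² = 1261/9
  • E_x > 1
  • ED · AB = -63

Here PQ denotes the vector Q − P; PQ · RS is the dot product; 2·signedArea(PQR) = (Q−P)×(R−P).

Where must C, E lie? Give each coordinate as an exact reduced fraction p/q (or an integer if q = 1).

C = (51/25, -182/25)
E = (2, -1/3)

1. C_x = 51/25  [B, A, C are collinear ∩ DC ⟂ BA]
2. C_y = -182/25  [B, A, C are collinear ∩ DC ⟂ BA]
   → C = (51/25, -182/25)
3. E_x = 2  [EA · BD = -52/3 ∩ 2·signedArea(CED) = -1743/25]
4. E_y = -1/3  [EA · BD = -52/3 ∩ 2·signedArea(CED) = -1743/25]
   → E = (2, -1/3)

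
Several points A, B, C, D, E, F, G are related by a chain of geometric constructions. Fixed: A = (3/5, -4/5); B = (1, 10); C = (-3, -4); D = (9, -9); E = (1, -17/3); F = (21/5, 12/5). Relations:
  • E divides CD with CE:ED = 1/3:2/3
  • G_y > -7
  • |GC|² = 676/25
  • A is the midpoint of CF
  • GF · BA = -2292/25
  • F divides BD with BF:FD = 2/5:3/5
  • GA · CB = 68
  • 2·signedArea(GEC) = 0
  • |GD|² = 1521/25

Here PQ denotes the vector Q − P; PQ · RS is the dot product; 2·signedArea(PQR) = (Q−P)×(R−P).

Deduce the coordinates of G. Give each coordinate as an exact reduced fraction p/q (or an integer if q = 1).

G = (9/5, -6)

1. G_x = 9/5  [2·signedArea(GEC) = 0 ∩ GF · BA = -2292/25]
2. G_y = -6  [2·signedArea(GEC) = 0 ∩ GF · BA = -2292/25]
   → G = (9/5, -6)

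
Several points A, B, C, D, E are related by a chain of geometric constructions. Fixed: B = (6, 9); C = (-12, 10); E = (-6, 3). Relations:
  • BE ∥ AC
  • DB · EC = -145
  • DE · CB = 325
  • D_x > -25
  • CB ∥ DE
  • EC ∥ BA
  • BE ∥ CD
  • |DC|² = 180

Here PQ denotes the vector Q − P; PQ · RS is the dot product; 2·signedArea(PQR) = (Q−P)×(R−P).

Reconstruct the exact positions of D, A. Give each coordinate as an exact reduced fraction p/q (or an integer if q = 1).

A = (0, 16)
D = (-24, 4)

1. D_x = -24  [CB ∥ DE ∩ BE ∥ CD]
2. D_y = 4  [CB ∥ DE ∩ BE ∥ CD]
   → D = (-24, 4)
3. A_x = 0  [BE ∥ AC ∩ EC ∥ BA]
4. A_y = 16  [BE ∥ AC ∩ EC ∥ BA]
   → A = (0, 16)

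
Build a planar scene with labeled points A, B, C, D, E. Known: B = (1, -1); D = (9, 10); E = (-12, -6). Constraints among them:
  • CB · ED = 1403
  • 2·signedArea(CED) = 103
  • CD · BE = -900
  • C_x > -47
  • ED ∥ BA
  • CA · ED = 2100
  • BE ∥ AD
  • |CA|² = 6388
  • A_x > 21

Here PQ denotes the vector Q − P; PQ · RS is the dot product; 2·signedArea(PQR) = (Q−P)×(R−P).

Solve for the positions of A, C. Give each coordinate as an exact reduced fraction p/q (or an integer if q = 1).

1. A_x = 22  [BE ∥ AD ∩ ED ∥ BA]
2. A_y = 15  [BE ∥ AD ∩ ED ∥ BA]
   → A = (22, 15)
3. C_x = -46  [CD · BE = -900 ∩ CB · ED = 1403]
4. C_y = -27  [CD · BE = -900 ∩ CB · ED = 1403]
   → C = (-46, -27)

A = (22, 15)
C = (-46, -27)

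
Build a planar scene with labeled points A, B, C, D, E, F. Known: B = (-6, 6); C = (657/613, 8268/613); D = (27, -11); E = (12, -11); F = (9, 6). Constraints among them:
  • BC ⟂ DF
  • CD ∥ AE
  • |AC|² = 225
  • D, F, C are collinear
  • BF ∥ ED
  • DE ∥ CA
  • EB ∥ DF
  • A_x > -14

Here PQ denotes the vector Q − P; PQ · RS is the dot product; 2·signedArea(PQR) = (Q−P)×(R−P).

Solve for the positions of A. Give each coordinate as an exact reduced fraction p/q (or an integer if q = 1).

A = (-8538/613, 8268/613)

1. A_x = -8538/613  [CD ∥ AE ∩ DE ∥ CA]
2. A_y = 8268/613  [CD ∥ AE ∩ DE ∥ CA]
   → A = (-8538/613, 8268/613)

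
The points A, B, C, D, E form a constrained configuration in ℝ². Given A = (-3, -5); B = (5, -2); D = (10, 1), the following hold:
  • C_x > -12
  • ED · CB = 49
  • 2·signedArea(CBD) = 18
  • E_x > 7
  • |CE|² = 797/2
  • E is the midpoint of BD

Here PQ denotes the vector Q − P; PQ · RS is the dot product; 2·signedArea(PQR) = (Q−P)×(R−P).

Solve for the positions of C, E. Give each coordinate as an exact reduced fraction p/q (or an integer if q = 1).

C = (-11, -8)
E = (15/2, -1/2)

1. E_x = 15/2  [E is the midpoint of BD]
2. E_y = -1/2  [E is the midpoint of BD]
   → E = (15/2, -1/2)
3. C_x = -11  [2·signedArea(CBD) = 18 ∩ ED · CB = 49]
4. C_y = -8  [2·signedArea(CBD) = 18 ∩ ED · CB = 49]
   → C = (-11, -8)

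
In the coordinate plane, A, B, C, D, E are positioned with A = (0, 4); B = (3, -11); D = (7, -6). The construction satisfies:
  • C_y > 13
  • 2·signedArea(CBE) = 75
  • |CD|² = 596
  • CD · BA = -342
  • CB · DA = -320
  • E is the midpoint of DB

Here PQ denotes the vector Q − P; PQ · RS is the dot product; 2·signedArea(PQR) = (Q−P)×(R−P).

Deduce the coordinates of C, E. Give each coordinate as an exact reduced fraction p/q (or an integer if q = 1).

C = (-7, 14)
E = (5, -17/2)

1. C_x = -7  [CB · DA = -320 ∩ CD · BA = -342]
2. C_y = 14  [CB · DA = -320 ∩ CD · BA = -342]
   → C = (-7, 14)
3. E_x = 5  [2·signedArea(CBE) = 75 ∩ E is the midpoint of DB]
4. E_y = -17/2  [2·signedArea(CBE) = 75 ∩ E is the midpoint of DB]
   → E = (5, -17/2)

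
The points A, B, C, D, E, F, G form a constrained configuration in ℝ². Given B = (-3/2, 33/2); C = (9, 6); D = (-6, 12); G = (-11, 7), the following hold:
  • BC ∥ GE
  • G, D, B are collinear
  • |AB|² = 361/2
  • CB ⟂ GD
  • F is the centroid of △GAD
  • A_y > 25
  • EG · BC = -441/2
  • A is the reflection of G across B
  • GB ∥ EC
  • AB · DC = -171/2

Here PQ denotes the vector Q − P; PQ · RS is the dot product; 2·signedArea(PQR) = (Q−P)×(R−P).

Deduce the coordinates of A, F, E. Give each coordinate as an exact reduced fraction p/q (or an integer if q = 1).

1. A_x = 8  [A is the reflection of G across B]
2. A_y = 26  [A is the reflection of G across B]
   → A = (8, 26)
3. F_x = -3  [F is the centroid of △GAD]
4. F_y = 15  [F is the centroid of △GAD]
   → F = (-3, 15)
5. E_x = -1/2  [GB ∥ EC ∩ BC ∥ GE]
6. E_y = -7/2  [GB ∥ EC ∩ BC ∥ GE]
   → E = (-1/2, -7/2)

A = (8, 26)
E = (-1/2, -7/2)
F = (-3, 15)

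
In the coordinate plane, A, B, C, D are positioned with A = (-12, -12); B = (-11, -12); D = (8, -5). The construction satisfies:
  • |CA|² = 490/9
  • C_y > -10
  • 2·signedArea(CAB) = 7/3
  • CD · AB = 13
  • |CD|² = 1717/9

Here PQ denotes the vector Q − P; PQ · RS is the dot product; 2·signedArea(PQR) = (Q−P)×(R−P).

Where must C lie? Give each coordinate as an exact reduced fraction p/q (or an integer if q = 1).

1. C_x = -5  [CD · AB = 13 ∩ 2·signedArea(CAB) = 7/3]
2. C_y = -29/3  [CD · AB = 13 ∩ 2·signedArea(CAB) = 7/3]
   → C = (-5, -29/3)

C = (-5, -29/3)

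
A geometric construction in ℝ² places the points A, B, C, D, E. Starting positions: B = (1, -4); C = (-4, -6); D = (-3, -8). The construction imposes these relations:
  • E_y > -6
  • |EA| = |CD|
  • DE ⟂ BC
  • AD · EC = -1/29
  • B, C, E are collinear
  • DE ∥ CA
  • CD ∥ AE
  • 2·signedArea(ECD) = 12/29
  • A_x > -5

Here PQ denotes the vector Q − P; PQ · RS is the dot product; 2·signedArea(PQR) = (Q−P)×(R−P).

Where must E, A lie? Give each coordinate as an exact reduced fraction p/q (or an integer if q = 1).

1. E_x = -111/29  [B, C, E are collinear ∩ DE ⟂ BC]
2. E_y = -172/29  [B, C, E are collinear ∩ DE ⟂ BC]
   → E = (-111/29, -172/29)
3. A_x = -140/29  [CD ∥ AE ∩ DE ∥ CA]
4. A_y = -114/29  [CD ∥ AE ∩ DE ∥ CA]
   → A = (-140/29, -114/29)

A = (-140/29, -114/29)
E = (-111/29, -172/29)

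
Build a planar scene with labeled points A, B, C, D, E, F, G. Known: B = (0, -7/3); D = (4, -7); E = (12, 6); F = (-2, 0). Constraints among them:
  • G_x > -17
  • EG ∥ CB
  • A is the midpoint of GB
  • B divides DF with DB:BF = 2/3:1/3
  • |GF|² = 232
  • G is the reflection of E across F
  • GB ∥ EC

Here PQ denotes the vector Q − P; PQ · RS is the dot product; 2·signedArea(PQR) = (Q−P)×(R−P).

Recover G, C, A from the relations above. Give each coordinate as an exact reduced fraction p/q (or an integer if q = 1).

A = (-8, -25/6)
C = (28, 29/3)
G = (-16, -6)

1. G_x = -16  [G is the reflection of E across F]
2. G_y = -6  [G is the reflection of E across F]
   → G = (-16, -6)
3. C_x = 28  [EG ∥ CB ∩ GB ∥ EC]
4. C_y = 29/3  [EG ∥ CB ∩ GB ∥ EC]
   → C = (28, 29/3)
5. A_x = -8  [A is the midpoint of GB]
6. A_y = -25/6  [A is the midpoint of GB]
   → A = (-8, -25/6)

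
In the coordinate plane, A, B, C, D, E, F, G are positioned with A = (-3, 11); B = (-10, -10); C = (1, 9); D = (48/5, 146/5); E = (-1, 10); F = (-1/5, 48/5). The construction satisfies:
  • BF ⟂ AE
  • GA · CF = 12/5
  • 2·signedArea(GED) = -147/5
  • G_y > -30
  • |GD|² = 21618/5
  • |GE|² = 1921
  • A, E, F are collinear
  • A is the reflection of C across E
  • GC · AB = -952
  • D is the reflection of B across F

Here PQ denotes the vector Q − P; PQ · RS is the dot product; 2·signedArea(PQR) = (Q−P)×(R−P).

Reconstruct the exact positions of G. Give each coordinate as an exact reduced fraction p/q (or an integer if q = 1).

1. G_x = -21  [GA · CF = 12/5 ∩ 2·signedArea(GED) = -147/5]
2. G_y = -29  [GA · CF = 12/5 ∩ 2·signedArea(GED) = -147/5]
   → G = (-21, -29)

G = (-21, -29)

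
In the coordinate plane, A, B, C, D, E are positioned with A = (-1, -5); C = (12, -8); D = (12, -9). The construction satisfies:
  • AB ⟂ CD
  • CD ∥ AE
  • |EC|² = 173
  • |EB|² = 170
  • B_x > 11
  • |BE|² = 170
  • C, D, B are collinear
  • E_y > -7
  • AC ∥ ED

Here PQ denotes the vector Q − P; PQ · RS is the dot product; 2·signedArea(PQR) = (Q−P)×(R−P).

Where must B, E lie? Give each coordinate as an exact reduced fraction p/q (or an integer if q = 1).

1. B_x = 12  [C, D, B are collinear ∩ AB ⟂ CD]
2. B_y = -5  [C, D, B are collinear ∩ AB ⟂ CD]
   → B = (12, -5)
3. E_x = -1  [AC ∥ ED ∩ CD ∥ AE]
4. E_y = -6  [AC ∥ ED ∩ CD ∥ AE]
   → E = (-1, -6)

B = (12, -5)
E = (-1, -6)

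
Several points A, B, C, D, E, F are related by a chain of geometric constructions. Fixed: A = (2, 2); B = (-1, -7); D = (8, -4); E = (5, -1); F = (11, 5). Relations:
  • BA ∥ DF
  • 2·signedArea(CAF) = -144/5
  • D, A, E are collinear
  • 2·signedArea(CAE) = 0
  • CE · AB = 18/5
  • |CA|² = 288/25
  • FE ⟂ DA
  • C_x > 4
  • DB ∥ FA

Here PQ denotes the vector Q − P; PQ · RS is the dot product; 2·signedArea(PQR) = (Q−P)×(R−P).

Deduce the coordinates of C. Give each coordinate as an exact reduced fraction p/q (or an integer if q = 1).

1. C_x = 22/5  [2·signedArea(CAE) = 0 ∩ 2·signedArea(CAF) = -144/5]
2. C_y = -2/5  [2·signedArea(CAE) = 0 ∩ 2·signedArea(CAF) = -144/5]
   → C = (22/5, -2/5)

C = (22/5, -2/5)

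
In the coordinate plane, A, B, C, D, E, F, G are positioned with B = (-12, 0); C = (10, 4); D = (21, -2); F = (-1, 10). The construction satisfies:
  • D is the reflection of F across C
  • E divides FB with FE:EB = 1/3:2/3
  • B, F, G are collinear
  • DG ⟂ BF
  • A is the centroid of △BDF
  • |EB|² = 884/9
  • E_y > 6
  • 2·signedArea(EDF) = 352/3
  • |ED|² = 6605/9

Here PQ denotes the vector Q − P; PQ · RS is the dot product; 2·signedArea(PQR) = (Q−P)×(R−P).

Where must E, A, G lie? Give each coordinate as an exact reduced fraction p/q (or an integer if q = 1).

1. E_x = -14/3  [E divides FB with FE:EB = 1/3:2/3]
2. E_y = 20/3  [E divides FB with FE:EB = 1/3:2/3]
   → E = (-14/3, 20/3)
3. A_x = 8/3  [A is the centroid of △BDF]
4. A_y = 8/3  [A is the centroid of △BDF]
   → A = (8/3, 8/3)
5. G_x = 1121/221  [B, F, G are collinear ∩ DG ⟂ BF]
6. G_y = 3430/221  [B, F, G are collinear ∩ DG ⟂ BF]
   → G = (1121/221, 3430/221)

A = (8/3, 8/3)
E = (-14/3, 20/3)
G = (1121/221, 3430/221)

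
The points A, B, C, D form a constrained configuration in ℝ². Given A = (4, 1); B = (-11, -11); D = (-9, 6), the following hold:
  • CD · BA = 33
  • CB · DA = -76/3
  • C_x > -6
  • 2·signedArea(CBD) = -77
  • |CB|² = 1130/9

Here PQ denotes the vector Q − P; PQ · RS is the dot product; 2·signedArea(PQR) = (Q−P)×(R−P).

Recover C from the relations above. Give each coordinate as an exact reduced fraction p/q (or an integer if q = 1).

1. C_x = -16/3  [CD · BA = 33 ∩ CB · DA = -76/3]
2. C_y = -4/3  [CD · BA = 33 ∩ CB · DA = -76/3]
   → C = (-16/3, -4/3)

C = (-16/3, -4/3)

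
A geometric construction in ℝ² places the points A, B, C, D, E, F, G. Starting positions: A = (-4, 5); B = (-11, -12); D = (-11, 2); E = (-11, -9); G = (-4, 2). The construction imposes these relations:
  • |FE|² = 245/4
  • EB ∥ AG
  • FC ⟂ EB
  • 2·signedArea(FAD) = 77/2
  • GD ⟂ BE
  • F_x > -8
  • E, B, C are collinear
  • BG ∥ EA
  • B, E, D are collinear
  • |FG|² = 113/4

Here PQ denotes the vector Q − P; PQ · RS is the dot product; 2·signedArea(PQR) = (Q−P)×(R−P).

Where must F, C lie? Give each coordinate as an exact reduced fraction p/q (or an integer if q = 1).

1. F_x = -15/2  [line 3·x + -7·y + 17/2 = 0 ∩ |FE|² = 245/4]
2. F_y = -2  [line 3·x + -7·y + 17/2 = 0 ∩ |FE|² = 245/4]
   → F = (-15/2, -2)
3. C_x = -11  [E, B, C are collinear ∩ FC ⟂ EB]
4. C_y = -2  [E, B, C are collinear ∩ FC ⟂ EB]
   → C = (-11, -2)

C = (-11, -2)
F = (-15/2, -2)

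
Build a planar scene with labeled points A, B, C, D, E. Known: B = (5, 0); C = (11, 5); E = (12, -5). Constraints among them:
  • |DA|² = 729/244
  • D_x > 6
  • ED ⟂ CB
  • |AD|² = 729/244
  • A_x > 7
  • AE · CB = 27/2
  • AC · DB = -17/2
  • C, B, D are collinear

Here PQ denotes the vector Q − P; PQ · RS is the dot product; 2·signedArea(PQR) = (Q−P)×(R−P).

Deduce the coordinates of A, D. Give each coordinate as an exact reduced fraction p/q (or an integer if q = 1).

1. D_x = 407/61  [C, B, D are collinear ∩ ED ⟂ CB]
2. D_y = 85/61  [C, B, D are collinear ∩ ED ⟂ CB]
   → D = (407/61, 85/61)
3. A_x = 8  [line 102/61·x + 85/61·y + -2057/122 = 0 ∩ |AD|² = 729/244]
4. A_y = 5/2  [line 102/61·x + 85/61·y + -2057/122 = 0 ∩ |AD|² = 729/244]
   → A = (8, 5/2)

A = (8, 5/2)
D = (407/61, 85/61)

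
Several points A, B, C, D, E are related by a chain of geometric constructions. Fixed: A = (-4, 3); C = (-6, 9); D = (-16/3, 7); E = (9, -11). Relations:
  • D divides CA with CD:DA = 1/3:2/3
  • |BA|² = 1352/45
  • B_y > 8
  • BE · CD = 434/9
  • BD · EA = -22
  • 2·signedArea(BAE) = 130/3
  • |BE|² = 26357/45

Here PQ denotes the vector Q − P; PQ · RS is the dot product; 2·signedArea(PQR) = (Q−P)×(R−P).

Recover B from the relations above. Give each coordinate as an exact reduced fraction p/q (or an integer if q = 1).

B = (-86/15, 41/5)

1. B_x = -86/15  [BD · EA = -22 ∩ BE · CD = 434/9]
2. B_y = 41/5  [BD · EA = -22 ∩ BE · CD = 434/9]
   → B = (-86/15, 41/5)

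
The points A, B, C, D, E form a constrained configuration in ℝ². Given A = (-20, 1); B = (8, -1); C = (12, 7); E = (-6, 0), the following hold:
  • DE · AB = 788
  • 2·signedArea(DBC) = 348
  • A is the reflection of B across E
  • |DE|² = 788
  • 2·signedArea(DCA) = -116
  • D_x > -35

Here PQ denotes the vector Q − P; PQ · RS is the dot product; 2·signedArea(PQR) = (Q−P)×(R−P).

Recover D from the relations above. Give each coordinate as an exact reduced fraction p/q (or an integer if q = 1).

D = (-34, 2)

1. D_x = -34  [2·signedArea(DCA) = -116 ∩ DE · AB = 788]
2. D_y = 2  [2·signedArea(DCA) = -116 ∩ DE · AB = 788]
   → D = (-34, 2)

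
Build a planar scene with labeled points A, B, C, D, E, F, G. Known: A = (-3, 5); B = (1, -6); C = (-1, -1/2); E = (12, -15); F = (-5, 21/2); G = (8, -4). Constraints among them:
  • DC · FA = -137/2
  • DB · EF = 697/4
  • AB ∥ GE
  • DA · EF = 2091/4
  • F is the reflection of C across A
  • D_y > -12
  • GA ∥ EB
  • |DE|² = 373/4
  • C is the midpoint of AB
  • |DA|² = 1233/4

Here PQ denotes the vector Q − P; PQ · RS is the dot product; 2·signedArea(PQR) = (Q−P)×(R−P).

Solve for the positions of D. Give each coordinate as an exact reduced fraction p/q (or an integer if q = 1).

D = (3, -23/2)

1. D_x = 3  [DC · FA = -137/2 ∩ DB · EF = 697/4]
2. D_y = -23/2  [DC · FA = -137/2 ∩ DB · EF = 697/4]
   → D = (3, -23/2)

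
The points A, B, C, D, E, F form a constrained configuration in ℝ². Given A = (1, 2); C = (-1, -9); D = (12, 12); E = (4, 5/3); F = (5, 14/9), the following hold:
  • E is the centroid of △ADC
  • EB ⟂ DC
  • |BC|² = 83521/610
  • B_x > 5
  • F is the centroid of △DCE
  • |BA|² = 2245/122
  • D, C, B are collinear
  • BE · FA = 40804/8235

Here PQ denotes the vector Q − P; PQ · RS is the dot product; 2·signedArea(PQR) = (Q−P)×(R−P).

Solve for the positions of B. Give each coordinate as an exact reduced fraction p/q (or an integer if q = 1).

1. B_x = 3147/610  [D, C, B are collinear ∩ EB ⟂ DC]
2. B_y = 579/610  [D, C, B are collinear ∩ EB ⟂ DC]
   → B = (3147/610, 579/610)

B = (3147/610, 579/610)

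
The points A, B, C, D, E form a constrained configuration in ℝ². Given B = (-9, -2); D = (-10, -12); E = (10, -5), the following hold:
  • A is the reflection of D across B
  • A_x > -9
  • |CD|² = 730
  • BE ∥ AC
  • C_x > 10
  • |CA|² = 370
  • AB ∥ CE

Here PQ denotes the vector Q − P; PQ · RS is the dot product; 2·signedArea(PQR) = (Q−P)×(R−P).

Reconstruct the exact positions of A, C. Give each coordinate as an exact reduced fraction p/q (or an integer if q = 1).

A = (-8, 8)
C = (11, 5)

1. A_x = -8  [A is the reflection of D across B]
2. A_y = 8  [A is the reflection of D across B]
   → A = (-8, 8)
3. C_x = 11  [AB ∥ CE ∩ BE ∥ AC]
4. C_y = 5  [AB ∥ CE ∩ BE ∥ AC]
   → C = (11, 5)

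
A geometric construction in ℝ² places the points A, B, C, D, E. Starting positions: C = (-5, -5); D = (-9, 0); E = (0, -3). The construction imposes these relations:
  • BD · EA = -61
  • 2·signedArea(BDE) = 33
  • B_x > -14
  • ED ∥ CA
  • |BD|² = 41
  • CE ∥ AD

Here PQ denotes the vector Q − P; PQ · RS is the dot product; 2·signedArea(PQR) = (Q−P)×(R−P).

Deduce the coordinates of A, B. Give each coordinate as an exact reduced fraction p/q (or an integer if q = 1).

A = (-14, -2)
B = (-13, 5)

1. A_x = -14  [CE ∥ AD ∩ ED ∥ CA]
2. A_y = -2  [CE ∥ AD ∩ ED ∥ CA]
   → A = (-14, -2)
3. B_x = -13  [2·signedArea(BDE) = 33 ∩ BD · EA = -61]
4. B_y = 5  [2·signedArea(BDE) = 33 ∩ BD · EA = -61]
   → B = (-13, 5)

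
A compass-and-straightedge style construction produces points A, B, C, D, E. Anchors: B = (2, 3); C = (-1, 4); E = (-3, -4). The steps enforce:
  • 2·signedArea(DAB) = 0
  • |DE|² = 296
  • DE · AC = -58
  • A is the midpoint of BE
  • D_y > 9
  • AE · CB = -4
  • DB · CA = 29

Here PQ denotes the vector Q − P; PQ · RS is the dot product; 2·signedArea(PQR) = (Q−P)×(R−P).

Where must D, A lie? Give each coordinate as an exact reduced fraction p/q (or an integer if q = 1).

1. A_x = -1/2  [A is the midpoint of BE]
2. A_y = -1/2  [A is the midpoint of BE]
   → A = (-1/2, -1/2)
3. D_x = 7  [2·signedArea(DAB) = 0 ∩ DB · CA = 29]
4. D_y = 10  [2·signedArea(DAB) = 0 ∩ DB · CA = 29]
   → D = (7, 10)

A = (-1/2, -1/2)
D = (7, 10)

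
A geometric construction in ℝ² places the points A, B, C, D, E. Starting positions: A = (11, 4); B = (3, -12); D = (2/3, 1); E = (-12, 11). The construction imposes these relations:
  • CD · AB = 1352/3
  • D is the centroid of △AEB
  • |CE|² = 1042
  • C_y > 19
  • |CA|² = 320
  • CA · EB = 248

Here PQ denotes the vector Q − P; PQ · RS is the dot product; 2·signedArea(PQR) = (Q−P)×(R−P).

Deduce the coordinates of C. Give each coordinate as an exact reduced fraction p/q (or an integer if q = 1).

1. C_x = 19  [CA · EB = 248 ∩ CD · AB = 1352/3]
2. C_y = 20  [CA · EB = 248 ∩ CD · AB = 1352/3]
   → C = (19, 20)

C = (19, 20)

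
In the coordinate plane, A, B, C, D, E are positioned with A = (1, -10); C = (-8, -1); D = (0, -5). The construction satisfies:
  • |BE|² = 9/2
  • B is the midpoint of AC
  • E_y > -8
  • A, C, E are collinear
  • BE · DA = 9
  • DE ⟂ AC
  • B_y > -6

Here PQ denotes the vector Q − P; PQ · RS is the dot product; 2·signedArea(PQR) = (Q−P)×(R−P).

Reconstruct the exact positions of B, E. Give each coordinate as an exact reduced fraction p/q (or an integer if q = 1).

B = (-7/2, -11/2)
E = (-2, -7)

1. B_x = -7/2  [B is the midpoint of AC]
2. B_y = -11/2  [B is the midpoint of AC]
   → B = (-7/2, -11/2)
3. E_x = -2  [A, C, E are collinear ∩ DE ⟂ AC]
4. E_y = -7  [A, C, E are collinear ∩ DE ⟂ AC]
   → E = (-2, -7)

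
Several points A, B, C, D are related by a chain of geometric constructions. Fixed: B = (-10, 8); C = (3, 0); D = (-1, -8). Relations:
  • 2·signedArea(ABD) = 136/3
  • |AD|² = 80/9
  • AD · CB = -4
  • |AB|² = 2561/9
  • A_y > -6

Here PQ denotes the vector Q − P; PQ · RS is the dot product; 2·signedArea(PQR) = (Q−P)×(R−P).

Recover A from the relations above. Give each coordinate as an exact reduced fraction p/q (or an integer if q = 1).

1. A_x = 1/3  [AD · CB = -4 ∩ 2·signedArea(ABD) = 136/3]
2. A_y = -16/3  [AD · CB = -4 ∩ 2·signedArea(ABD) = 136/3]
   → A = (1/3, -16/3)

A = (1/3, -16/3)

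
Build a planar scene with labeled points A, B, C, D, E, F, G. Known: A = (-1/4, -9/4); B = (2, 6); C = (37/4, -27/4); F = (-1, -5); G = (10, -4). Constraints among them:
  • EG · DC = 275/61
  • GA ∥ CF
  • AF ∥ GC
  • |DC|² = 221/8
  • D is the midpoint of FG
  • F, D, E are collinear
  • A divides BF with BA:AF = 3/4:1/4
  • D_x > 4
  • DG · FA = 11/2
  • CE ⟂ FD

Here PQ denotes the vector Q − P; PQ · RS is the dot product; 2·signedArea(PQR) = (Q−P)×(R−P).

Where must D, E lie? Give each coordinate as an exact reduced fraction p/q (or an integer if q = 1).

1. D_x = 9/2  [D is the midpoint of FG]
2. D_y = -9/2  [D is the midpoint of FG]
   → D = (9/2, -9/2)
3. E_x = 1099/122  [F, D, E are collinear ∩ CE ⟂ FD]
4. E_y = -499/122  [F, D, E are collinear ∩ CE ⟂ FD]
   → E = (1099/122, -499/122)

D = (9/2, -9/2)
E = (1099/122, -499/122)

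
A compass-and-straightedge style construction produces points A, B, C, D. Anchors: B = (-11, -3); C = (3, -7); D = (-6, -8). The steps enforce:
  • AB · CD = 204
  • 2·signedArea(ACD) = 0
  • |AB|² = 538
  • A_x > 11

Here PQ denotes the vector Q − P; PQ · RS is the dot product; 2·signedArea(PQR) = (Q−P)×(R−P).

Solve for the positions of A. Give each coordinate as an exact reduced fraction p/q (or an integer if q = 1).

A = (12, -6)

1. A_x = 12  [2·signedArea(ACD) = 0 ∩ AB · CD = 204]
2. A_y = -6  [2·signedArea(ACD) = 0 ∩ AB · CD = 204]
   → A = (12, -6)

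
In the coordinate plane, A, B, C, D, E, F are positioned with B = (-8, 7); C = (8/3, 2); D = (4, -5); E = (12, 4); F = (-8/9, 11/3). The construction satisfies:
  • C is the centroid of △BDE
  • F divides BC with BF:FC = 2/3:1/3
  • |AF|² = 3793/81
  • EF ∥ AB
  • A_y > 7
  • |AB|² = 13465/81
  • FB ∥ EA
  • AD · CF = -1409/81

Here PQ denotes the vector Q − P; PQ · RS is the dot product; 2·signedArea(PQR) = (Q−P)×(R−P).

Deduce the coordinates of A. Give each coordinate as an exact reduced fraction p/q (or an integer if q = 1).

A = (44/9, 22/3)

1. A_x = 44/9  [EF ∥ AB ∩ FB ∥ EA]
2. A_y = 22/3  [EF ∥ AB ∩ FB ∥ EA]
   → A = (44/9, 22/3)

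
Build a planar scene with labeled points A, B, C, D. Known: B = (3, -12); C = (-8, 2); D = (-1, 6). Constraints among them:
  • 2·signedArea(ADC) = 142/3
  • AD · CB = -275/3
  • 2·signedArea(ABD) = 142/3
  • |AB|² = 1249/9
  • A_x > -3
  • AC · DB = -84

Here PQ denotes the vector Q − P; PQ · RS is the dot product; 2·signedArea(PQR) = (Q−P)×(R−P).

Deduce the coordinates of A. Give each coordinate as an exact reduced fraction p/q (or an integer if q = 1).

A = (-2, -4/3)

1. A_x = -2  [2·signedArea(ADC) = 142/3 ∩ 2·signedArea(ABD) = 142/3]
2. A_y = -4/3  [2·signedArea(ADC) = 142/3 ∩ 2·signedArea(ABD) = 142/3]
   → A = (-2, -4/3)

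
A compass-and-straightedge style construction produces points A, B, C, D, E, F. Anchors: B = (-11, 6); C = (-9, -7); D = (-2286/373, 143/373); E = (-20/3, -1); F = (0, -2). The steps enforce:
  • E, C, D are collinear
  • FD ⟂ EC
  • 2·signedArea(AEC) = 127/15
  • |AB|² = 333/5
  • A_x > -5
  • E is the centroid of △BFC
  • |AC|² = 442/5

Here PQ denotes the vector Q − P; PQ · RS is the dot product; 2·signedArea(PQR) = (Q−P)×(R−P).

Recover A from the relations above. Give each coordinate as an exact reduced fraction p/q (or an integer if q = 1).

A = (-22/5, 6/5)

1. A_x = -22/5  [line 6·x + -7/3·y + 146/5 = 0 ∩ |AC|² = 442/5]
2. A_y = 6/5  [line 6·x + -7/3·y + 146/5 = 0 ∩ |AC|² = 442/5]
   → A = (-22/5, 6/5)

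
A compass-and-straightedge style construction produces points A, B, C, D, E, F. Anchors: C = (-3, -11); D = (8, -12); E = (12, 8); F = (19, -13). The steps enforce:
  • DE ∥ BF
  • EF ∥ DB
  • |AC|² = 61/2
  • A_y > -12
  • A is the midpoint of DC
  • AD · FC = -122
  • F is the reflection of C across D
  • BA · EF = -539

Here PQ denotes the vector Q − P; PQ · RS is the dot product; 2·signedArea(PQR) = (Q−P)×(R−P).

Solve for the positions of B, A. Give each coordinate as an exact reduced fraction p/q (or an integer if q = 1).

A = (5/2, -23/2)
B = (15, -33)

1. B_x = 15  [DE ∥ BF ∩ EF ∥ DB]
2. B_y = -33  [DE ∥ BF ∩ EF ∥ DB]
   → B = (15, -33)
3. A_x = 5/2  [A is the midpoint of DC]
4. A_y = -23/2  [A is the midpoint of DC]
   → A = (5/2, -23/2)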